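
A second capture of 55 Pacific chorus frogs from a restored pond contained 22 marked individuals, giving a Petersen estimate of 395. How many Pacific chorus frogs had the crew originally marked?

M = 158

From N = M·C/R: M = N·R / C = 395·22 / 55 = 8690 / 55 = 158.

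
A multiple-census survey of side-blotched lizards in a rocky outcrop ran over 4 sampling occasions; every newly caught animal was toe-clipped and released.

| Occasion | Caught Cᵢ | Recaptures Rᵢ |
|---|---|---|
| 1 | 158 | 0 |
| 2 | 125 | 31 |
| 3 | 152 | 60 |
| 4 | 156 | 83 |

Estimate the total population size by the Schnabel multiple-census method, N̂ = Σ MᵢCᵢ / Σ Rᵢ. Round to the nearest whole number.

Marked at large before each occasion: Mᵢ = Σⱼ<ᵢ (Cⱼ − Rⱼ) → M1=0, M2=158, M3=252, M4=344
Σ MᵢCᵢ = 0·158 + 158·125 + 252·152 + 344·156 = 0 + 19750 + 38304 + 53664 = 111718
Σ Rᵢ = 0 + 31 + 60 + 83 = 174
N̂ = 111718 / 174 ≈ 642.1 → 642

N ≈ 642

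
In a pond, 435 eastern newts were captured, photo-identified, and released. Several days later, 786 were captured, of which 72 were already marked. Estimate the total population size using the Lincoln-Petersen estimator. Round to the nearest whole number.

N = (435 × 786) / 72 = 341910 / 72 ≈ 4748.8 → 4749

N ≈ 4749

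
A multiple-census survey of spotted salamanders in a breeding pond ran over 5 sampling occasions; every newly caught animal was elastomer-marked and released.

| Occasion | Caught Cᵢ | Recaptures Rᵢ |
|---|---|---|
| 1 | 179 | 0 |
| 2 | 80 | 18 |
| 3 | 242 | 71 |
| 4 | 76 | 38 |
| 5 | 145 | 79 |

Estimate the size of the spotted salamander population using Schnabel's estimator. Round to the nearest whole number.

N ≈ 821

Marked at large before each occasion: Mᵢ = Σⱼ<ᵢ (Cⱼ − Rⱼ) → M1=0, M2=179, M3=241, M4=412, M5=450
Σ MᵢCᵢ = 0·179 + 179·80 + 241·242 + 412·76 + 450·145 = 0 + 14320 + 58322 + 31312 + 65250 = 169204
Σ Rᵢ = 0 + 18 + 71 + 38 + 79 = 206
N̂ = 169204 / 206 ≈ 821.4 → 821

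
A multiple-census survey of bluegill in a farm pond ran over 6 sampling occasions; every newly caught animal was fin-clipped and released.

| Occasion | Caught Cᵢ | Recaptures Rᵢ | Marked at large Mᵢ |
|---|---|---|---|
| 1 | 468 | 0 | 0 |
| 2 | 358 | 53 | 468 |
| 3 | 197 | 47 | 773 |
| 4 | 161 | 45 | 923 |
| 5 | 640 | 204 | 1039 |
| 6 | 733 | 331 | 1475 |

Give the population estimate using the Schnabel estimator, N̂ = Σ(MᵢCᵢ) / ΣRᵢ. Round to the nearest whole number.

Σ MᵢCᵢ = 0·468 + 468·358 + 773·197 + 923·161 + 1039·640 + 1475·733 = 0 + 167544 + 152281 + 148603 + 664960 + 1081175 = 2214563
Σ Rᵢ = 0 + 53 + 47 + 45 + 204 + 331 = 680
N̂ = 2214563 / 680 ≈ 3256.7 → 3257

N ≈ 3257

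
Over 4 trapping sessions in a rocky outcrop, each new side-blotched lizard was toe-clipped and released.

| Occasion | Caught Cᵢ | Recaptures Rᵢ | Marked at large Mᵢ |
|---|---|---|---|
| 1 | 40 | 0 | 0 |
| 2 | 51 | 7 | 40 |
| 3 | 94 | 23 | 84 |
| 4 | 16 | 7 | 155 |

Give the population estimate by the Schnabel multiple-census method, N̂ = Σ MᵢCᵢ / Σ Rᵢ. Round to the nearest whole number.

Σ MᵢCᵢ = 0·40 + 40·51 + 84·94 + 155·16 = 0 + 2040 + 7896 + 2480 = 12416
Σ Rᵢ = 0 + 7 + 23 + 7 = 37
N̂ = 12416 / 37 ≈ 335.6 → 336

N ≈ 336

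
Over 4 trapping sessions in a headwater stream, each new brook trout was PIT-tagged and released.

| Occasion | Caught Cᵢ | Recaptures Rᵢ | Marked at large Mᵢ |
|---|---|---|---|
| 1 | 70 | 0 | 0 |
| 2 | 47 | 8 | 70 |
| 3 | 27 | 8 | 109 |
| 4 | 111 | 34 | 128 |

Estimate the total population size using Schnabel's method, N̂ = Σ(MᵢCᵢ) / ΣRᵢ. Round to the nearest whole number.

N ≈ 409

Σ MᵢCᵢ = 0·70 + 70·47 + 109·27 + 128·111 = 0 + 3290 + 2943 + 14208 = 20441
Σ Rᵢ = 0 + 8 + 8 + 34 = 50
N̂ = 20441 / 50 ≈ 408.8 → 409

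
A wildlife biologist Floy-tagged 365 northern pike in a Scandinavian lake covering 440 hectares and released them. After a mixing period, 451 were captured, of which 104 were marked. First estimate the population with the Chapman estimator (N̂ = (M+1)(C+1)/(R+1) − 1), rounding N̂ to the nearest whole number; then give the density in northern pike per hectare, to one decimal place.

N̂ = 366·452/105 − 1 = 165432/105 − 1 ≈ 1574.5 → 1575
Density = N̂ / area = 1575 / 440 ≈ 3.58 → 3.6 per hectare

density ≈ 3.6 northern pike per hectare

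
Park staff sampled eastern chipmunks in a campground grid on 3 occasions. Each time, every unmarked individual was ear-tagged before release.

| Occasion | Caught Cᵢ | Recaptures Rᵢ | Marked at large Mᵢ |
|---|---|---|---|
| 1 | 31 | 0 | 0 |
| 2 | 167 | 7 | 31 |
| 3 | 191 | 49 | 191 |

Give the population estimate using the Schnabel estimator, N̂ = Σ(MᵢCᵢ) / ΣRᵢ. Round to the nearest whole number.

N ≈ 744

Σ MᵢCᵢ = 0·31 + 31·167 + 191·191 = 0 + 5177 + 36481 = 41658
Σ Rᵢ = 0 + 7 + 49 = 56
N̂ = 41658 / 56 ≈ 743.9 → 744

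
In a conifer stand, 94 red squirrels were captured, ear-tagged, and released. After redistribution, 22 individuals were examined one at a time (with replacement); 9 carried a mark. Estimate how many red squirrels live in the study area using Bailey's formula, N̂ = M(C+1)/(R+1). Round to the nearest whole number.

N̂ = 94·(22+1)/(9+1) = 94·23/10 = 2162/10 ≈ 216.2 → 216

N ≈ 216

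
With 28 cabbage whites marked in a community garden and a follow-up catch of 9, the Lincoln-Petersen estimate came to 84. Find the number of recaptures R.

From N = M·C/R: R = M·C / N = 28·9 / 84 = 252 / 84 = 3.

R = 3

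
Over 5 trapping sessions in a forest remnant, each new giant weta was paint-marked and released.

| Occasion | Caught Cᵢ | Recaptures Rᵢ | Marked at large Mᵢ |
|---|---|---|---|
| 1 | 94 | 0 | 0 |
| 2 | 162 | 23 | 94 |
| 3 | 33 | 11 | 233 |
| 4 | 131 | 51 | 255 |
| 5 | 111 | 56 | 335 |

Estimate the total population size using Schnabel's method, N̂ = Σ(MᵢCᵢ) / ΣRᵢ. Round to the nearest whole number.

N ≈ 663

Σ MᵢCᵢ = 0·94 + 94·162 + 233·33 + 255·131 + 335·111 = 0 + 15228 + 7689 + 33405 + 37185 = 93507
Σ Rᵢ = 0 + 23 + 11 + 51 + 56 = 141
N̂ = 93507 / 141 ≈ 663.2 → 663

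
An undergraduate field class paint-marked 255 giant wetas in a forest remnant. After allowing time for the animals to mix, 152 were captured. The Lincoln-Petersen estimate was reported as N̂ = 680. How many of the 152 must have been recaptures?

R = 57

From N = M·C/R: R = M·C / N = 255·152 / 680 = 38760 / 680 = 57.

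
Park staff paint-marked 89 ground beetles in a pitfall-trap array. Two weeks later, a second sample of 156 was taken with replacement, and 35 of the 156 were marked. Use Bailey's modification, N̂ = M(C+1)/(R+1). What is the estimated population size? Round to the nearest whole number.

N ≈ 388

N̂ = 89·(156+1)/(35+1) = 89·157/36 = 13973/36 ≈ 388.1 → 388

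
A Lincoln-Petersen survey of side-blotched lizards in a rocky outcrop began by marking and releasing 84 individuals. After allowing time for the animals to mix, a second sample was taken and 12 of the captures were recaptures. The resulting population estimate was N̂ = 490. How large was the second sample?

From N = M·C/R: C = N·R / M = 490·12 / 84 = 5880 / 84 = 70.

C = 70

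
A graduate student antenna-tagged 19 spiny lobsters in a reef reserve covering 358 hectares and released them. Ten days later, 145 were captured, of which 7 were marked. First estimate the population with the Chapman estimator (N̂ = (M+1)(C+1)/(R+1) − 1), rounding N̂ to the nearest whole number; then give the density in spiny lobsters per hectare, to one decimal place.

N̂ = 20·146/8 − 1 = 2920/8 − 1 = 364
Density = N̂ / area = 364 / 358 ≈ 1.02 → 1.0 per hectare

density ≈ 1.0 spiny lobsters per hectare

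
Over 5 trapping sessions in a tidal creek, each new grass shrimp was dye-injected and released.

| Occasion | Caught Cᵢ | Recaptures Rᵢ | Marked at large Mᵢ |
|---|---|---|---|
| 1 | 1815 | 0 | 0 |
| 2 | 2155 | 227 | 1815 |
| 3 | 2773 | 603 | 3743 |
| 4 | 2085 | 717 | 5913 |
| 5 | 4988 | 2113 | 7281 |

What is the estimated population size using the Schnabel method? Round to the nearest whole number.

N ≈ 17,196

Σ MᵢCᵢ = 0·1815 + 1815·2155 + 3743·2773 + 5913·2085 + 7281·4988 = 0 + 3911325 + 10379339 + 12328605 + 36317628 = 62936897
Σ Rᵢ = 0 + 227 + 603 + 717 + 2113 = 3660
N̂ = 62936897 / 3660 ≈ 17195.9 → 17196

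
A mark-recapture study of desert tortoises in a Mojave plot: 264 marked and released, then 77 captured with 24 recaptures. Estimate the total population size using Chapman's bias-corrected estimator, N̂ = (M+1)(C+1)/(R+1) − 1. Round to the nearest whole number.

N̂ = (264+1)(77+1)/(24+1) − 1 = 265·78/25 − 1
= 20670/25 − 1 ≈ 826.8 − 1 ≈ 825.8 → 826

N ≈ 826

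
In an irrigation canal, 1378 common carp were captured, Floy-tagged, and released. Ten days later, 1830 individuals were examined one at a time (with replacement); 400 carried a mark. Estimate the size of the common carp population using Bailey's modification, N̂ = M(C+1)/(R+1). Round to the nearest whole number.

N̂ = 1378·(1830+1)/(400+1) = 1378·1831/401 = 2523118/401 ≈ 6292.1 → 6292

N ≈ 6292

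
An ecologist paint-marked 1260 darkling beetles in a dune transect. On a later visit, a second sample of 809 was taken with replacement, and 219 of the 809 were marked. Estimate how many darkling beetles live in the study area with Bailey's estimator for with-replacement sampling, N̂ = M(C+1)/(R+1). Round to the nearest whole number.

N̂ = 1260·(809+1)/(219+1) = 1260·810/220 = 1020600/220 ≈ 4639.1 → 4639

N ≈ 4639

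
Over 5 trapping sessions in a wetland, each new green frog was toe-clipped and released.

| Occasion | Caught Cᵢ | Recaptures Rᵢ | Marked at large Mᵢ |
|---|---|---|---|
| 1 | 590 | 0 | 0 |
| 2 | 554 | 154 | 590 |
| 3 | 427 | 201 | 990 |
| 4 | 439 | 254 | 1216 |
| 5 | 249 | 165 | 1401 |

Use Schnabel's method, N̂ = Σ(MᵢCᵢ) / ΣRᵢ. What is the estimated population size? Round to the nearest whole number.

Σ MᵢCᵢ = 0·590 + 590·554 + 990·427 + 1216·439 + 1401·249 = 0 + 326860 + 422730 + 533824 + 348849 = 1632263
Σ Rᵢ = 0 + 154 + 201 + 254 + 165 = 774
N̂ = 1632263 / 774 ≈ 2108.9 → 2109

N ≈ 2109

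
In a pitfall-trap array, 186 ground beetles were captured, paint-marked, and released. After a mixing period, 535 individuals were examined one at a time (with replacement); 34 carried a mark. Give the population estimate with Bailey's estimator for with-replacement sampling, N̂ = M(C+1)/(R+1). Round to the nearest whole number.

N̂ = 186·(535+1)/(34+1) = 186·536/35 = 99696/35 ≈ 2848.46 → 2848

N ≈ 2848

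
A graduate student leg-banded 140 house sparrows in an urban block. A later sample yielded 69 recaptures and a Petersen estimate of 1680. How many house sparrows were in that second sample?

C = 828

From N = M·C/R: C = N·R / M = 1680·69 / 140 = 115920 / 140 = 828.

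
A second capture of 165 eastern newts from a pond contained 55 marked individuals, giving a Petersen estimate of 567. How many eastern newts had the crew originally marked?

M = 189

From N = M·C/R: M = N·R / C = 567·55 / 165 = 31185 / 165 = 189.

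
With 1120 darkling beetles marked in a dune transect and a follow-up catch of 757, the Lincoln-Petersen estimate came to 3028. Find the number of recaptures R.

R = 280

From N = M·C/R: R = M·C / N = 1120·757 / 3028 = 847840 / 3028 = 280.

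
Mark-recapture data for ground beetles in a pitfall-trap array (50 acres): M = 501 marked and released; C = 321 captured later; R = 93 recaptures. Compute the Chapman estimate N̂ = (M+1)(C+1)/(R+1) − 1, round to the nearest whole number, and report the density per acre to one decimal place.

N̂ = 502·322/94 − 1 = 161644/94 − 1 ≈ 1718.6 → 1719
Density = N̂ / area = 1719 / 50 ≈ 34.38 → 34.4 per acre

density ≈ 34.4 ground beetles per acre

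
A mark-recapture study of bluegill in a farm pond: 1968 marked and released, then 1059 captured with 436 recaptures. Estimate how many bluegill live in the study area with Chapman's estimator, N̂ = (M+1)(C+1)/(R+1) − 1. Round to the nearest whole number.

N ≈ 4775

N̂ = (1968+1)(1059+1)/(436+1) − 1 = 1969·1060/437 − 1
= 2087140/437 − 1 ≈ 4776.1 − 1 ≈ 4775.1 → 4775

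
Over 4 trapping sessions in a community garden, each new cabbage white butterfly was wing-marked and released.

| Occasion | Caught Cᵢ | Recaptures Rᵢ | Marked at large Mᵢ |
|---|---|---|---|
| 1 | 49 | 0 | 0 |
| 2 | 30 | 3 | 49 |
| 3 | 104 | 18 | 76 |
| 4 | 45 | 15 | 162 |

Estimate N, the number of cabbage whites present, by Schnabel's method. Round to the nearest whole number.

Σ MᵢCᵢ = 0·49 + 49·30 + 76·104 + 162·45 = 0 + 1470 + 7904 + 7290 = 16664
Σ Rᵢ = 0 + 3 + 18 + 15 = 36
N̂ = 16664 / 36 ≈ 462.9 → 463

N ≈ 463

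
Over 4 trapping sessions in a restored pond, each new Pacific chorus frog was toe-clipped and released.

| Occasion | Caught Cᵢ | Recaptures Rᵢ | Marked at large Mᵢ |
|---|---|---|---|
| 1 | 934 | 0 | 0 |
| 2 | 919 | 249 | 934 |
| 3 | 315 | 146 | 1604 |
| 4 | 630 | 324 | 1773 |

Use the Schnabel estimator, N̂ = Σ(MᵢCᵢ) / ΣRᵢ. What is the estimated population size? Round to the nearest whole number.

Σ MᵢCᵢ = 0·934 + 934·919 + 1604·315 + 1773·630 = 0 + 858346 + 505260 + 1116990 = 2480596
Σ Rᵢ = 0 + 249 + 146 + 324 = 719
N̂ = 2480596 / 719 ≈ 3450.1 → 3450

N ≈ 3450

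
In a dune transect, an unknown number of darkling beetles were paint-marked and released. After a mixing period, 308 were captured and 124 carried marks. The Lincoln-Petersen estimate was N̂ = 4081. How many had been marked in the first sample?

M = 1643

From N = M·C/R: M = N·R / C = 4081·124 / 308 = 506044 / 308 = 1643.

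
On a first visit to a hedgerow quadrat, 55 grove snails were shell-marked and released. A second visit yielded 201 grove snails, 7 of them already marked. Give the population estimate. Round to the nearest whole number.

Lincoln-Petersen assumes M/N = R/C, so N = M·C / R.
N = (55 × 201) / 7 = 11055 / 7 ≈ 1579.3 → 1579

N ≈ 1579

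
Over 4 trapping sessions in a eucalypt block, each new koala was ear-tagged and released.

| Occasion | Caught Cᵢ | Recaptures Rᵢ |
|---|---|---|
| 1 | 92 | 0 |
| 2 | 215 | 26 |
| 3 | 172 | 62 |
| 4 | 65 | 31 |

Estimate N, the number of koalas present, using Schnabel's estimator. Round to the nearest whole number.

N ≈ 786

Marked at large before each occasion: Mᵢ = Σⱼ<ᵢ (Cⱼ − Rⱼ) → M1=0, M2=92, M3=281, M4=391
Σ MᵢCᵢ = 0·92 + 92·215 + 281·172 + 391·65 = 0 + 19780 + 48332 + 25415 = 93527
Σ Rᵢ = 0 + 26 + 62 + 31 = 119
N̂ = 93527 / 119 ≈ 785.9 → 786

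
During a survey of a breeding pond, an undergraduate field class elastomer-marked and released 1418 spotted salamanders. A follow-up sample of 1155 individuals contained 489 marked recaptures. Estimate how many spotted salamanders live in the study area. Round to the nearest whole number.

N = (1418 × 1155) / 489 = 1637790 / 489 ≈ 3349.3 → 3349

N ≈ 3349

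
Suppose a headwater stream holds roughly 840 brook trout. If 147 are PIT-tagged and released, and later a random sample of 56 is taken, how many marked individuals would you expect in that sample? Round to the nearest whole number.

expected recaptures ≈ 10

The marked fraction of the population is 147/840, so in a sample of 56 expect C·(M/N) marked.
E[R] = 147 × 56 / 840 = 8232 / 840 ≈ 9.8 → 10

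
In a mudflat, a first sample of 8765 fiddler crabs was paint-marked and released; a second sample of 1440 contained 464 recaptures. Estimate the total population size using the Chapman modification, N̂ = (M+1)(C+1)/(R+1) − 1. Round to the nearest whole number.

N ≈ 27,164

N̂ = (8765+1)(1440+1)/(464+1) − 1 = 8766·1441/465 − 1
= 12631806/465 − 1 ≈ 27165.2 − 1 ≈ 27164.2 → 27164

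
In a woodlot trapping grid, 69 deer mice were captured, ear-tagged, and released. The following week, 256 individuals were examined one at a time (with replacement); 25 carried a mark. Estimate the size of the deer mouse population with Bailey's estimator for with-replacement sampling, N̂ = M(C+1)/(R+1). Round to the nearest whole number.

N̂ = 69·(256+1)/(25+1) = 69·257/26 = 17733/26 ≈ 682.0 → 682

N ≈ 682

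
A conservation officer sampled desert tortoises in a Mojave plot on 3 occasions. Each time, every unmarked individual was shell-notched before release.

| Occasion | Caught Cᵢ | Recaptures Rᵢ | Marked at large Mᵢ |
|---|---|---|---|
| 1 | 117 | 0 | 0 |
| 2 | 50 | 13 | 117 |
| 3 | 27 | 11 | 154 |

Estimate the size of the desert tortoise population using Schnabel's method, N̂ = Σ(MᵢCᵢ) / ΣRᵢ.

N = 417

Σ MᵢCᵢ = 0·117 + 117·50 + 154·27 = 0 + 5850 + 4158 = 10008
Σ Rᵢ = 0 + 13 + 11 = 24
N̂ = 10008 / 24 = 417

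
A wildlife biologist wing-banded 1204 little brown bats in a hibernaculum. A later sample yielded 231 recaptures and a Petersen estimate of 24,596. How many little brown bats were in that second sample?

From N = M·C/R: C = N·R / M = 24596·231 / 1204 = 5681676 / 1204 = 4719.

C = 4719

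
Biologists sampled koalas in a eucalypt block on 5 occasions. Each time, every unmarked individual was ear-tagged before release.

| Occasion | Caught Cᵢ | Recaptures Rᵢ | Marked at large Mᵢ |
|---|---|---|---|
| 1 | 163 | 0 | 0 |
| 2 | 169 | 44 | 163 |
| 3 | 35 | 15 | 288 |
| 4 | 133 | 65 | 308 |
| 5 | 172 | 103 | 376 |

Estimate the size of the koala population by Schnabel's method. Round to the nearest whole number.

Σ MᵢCᵢ = 0·163 + 163·169 + 288·35 + 308·133 + 376·172 = 0 + 27547 + 10080 + 40964 + 64672 = 143263
Σ Rᵢ = 0 + 44 + 15 + 65 + 103 = 227
N̂ = 143263 / 227 ≈ 631.1 → 631

N ≈ 631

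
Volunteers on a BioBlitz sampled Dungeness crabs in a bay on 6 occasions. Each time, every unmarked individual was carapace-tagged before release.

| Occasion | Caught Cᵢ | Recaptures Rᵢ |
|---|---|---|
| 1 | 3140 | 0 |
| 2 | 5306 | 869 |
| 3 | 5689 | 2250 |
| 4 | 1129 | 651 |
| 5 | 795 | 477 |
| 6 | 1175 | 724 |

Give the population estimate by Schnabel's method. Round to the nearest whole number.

Marked at large before each occasion: Mᵢ = Σⱼ<ᵢ (Cⱼ − Rⱼ) → M1=0, M2=3140, M3=7577, M4=11016, M5=11494, M6=11812
Σ MᵢCᵢ = 0·3140 + 3140·5306 + 7577·5689 + 11016·1129 + 11494·795 + 11812·1175 = 0 + 16660840 + 43105553 + 12437064 + 9137730 + 13879100 = 95220287
Σ Rᵢ = 0 + 869 + 2250 + 651 + 477 + 724 = 4971
N̂ = 95220287 / 4971 ≈ 19155.2 → 19155

N ≈ 19,155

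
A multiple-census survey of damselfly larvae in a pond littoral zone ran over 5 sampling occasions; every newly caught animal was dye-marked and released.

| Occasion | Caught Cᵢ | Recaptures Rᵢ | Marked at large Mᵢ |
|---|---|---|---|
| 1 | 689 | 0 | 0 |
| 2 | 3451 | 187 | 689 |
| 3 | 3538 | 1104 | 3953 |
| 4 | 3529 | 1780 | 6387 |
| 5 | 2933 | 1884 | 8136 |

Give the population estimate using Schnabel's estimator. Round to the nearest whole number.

Σ MᵢCᵢ = 0·689 + 689·3451 + 3953·3538 + 6387·3529 + 8136·2933 = 0 + 2377739 + 13985714 + 22539723 + 23862888 = 62766064
Σ Rᵢ = 0 + 187 + 1104 + 1780 + 1884 = 4955
N̂ = 62766064 / 4955 ≈ 12667.2 → 12667

N ≈ 12,667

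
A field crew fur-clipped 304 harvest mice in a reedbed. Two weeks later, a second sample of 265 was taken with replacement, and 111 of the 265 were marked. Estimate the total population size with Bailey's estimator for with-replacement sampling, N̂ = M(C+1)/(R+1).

N̂ = 304·(265+1)/(111+1) = 304·266/112 = 80864/112 = 722

N = 722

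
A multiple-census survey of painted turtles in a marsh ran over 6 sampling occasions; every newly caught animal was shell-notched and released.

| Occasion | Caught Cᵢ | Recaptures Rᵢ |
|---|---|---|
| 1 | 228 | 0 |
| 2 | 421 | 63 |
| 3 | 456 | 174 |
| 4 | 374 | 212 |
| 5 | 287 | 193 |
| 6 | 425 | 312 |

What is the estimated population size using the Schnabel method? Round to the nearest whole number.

N ≈ 1532

Marked at large before each occasion: Mᵢ = Σⱼ<ᵢ (Cⱼ − Rⱼ) → M1=0, M2=228, M3=586, M4=868, M5=1030, M6=1124
Σ MᵢCᵢ = 0·228 + 228·421 + 586·456 + 868·374 + 1030·287 + 1124·425 = 0 + 95988 + 267216 + 324632 + 295610 + 477700 = 1461146
Σ Rᵢ = 0 + 63 + 174 + 212 + 193 + 312 = 954
N̂ = 1461146 / 954 ≈ 1531.6 → 1532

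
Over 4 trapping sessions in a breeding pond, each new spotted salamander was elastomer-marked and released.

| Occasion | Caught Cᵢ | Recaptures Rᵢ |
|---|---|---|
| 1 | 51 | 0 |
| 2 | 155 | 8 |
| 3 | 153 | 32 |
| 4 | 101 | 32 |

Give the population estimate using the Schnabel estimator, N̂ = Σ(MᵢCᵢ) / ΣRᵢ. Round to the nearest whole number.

Marked at large before each occasion: Mᵢ = Σⱼ<ᵢ (Cⱼ − Rⱼ) → M1=0, M2=51, M3=198, M4=319
Σ MᵢCᵢ = 0·51 + 51·155 + 198·153 + 319·101 = 0 + 7905 + 30294 + 32219 = 70418
Σ Rᵢ = 0 + 8 + 32 + 32 = 72
N̂ = 70418 / 72 ≈ 978.0 → 978

N ≈ 978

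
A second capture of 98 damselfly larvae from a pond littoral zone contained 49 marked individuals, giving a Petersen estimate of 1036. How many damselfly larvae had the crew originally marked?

From N = M·C/R: M = N·R / C = 1036·49 / 98 = 50764 / 98 = 518.

M = 518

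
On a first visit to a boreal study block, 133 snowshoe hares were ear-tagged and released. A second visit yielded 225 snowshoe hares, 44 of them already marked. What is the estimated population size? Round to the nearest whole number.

If marked individuals mix randomly, R/C ≈ M/N, giving N ≈ M·C/R.
N = (133 × 225) / 44 = 29925 / 44 ≈ 680.1 → 680

N ≈ 680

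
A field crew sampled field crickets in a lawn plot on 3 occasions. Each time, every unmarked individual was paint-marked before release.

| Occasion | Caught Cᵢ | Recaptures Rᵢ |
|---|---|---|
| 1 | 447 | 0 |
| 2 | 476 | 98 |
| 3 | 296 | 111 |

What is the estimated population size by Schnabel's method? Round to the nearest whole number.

Marked at large before each occasion: Mᵢ = Σⱼ<ᵢ (Cⱼ − Rⱼ) → M1=0, M2=447, M3=825
Σ MᵢCᵢ = 0·447 + 447·476 + 825·296 = 0 + 212772 + 244200 = 456972
Σ Rᵢ = 0 + 98 + 111 = 209
N̂ = 456972 / 209 ≈ 2186.47 → 2186

N ≈ 2186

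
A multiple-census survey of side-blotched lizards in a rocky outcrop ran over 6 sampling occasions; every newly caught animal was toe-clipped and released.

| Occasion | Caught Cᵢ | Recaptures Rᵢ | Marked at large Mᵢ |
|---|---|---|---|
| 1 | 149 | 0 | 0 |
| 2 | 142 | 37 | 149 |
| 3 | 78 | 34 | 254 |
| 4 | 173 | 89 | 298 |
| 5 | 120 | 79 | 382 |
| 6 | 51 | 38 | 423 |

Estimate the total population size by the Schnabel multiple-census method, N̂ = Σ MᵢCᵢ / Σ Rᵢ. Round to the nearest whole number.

N ≈ 577

Σ MᵢCᵢ = 0·149 + 149·142 + 254·78 + 298·173 + 382·120 + 423·51 = 0 + 21158 + 19812 + 51554 + 45840 + 21573 = 159937
Σ Rᵢ = 0 + 37 + 34 + 89 + 79 + 38 = 277
N̂ = 159937 / 277 ≈ 577.4 → 577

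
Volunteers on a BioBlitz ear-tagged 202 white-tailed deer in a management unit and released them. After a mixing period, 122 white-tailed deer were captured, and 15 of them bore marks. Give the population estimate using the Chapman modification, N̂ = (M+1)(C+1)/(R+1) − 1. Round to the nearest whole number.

N̂ = (202+1)(122+1)/(15+1) − 1 = 203·123/16 − 1
= 24969/16 − 1 ≈ 1560.6 − 1 ≈ 1559.6 → 1560

N ≈ 1560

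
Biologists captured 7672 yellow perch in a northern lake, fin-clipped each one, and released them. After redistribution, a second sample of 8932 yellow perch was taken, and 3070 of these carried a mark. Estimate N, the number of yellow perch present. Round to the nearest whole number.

If marked individuals mix randomly, R/C ≈ M/N, giving N ≈ M·C/R.
N = (7672 × 8932) / 3070 = 68526304 / 3070 ≈ 22321.3 → 22321

N ≈ 22,321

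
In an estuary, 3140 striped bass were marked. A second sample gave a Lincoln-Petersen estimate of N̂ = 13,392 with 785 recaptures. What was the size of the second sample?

C = 3348

From N = M·C/R: C = N·R / M = 13392·785 / 3140 = 10512720 / 3140 = 3348.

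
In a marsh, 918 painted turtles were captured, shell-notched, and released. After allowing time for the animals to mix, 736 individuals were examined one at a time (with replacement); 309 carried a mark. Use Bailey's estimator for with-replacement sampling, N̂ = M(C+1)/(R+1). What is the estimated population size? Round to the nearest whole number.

N̂ = 918·(736+1)/(309+1) = 918·737/310 = 676566/310 ≈ 2182.47 → 2182

N ≈ 2182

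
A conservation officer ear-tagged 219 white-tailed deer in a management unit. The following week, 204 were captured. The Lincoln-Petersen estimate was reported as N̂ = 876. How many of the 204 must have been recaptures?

R = 51

From N = M·C/R: R = M·C / N = 219·204 / 876 = 44676 / 876 = 51.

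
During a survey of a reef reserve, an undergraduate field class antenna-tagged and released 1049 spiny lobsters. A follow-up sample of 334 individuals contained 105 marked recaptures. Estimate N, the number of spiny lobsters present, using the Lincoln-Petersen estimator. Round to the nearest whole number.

N = (1049 × 334) / 105 = 350366 / 105 ≈ 3336.8 → 3337

N ≈ 3337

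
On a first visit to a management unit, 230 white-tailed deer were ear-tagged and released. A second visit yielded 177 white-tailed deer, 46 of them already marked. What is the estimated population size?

If marked individuals mix randomly, R/C ≈ M/N, giving N ≈ M·C/R.
N = (230 × 177) / 46 = 40710 / 46 = 885

N = 885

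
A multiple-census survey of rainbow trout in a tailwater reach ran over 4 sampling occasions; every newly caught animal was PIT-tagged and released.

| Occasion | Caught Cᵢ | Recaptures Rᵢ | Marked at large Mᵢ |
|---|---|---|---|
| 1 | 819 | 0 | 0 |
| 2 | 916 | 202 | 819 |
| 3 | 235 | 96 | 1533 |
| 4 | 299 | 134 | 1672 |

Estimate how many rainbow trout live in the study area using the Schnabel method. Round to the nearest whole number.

Σ MᵢCᵢ = 0·819 + 819·916 + 1533·235 + 1672·299 = 0 + 750204 + 360255 + 499928 = 1610387
Σ Rᵢ = 0 + 202 + 96 + 134 = 432
N̂ = 1610387 / 432 ≈ 3727.7 → 3728

N ≈ 3728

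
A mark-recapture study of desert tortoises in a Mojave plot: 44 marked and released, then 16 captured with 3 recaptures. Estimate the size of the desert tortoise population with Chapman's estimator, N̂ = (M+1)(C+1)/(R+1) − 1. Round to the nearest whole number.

N ≈ 190

N̂ = (44+1)(16+1)/(3+1) − 1 = 45·17/4 − 1
= 765/4 − 1 ≈ 191.2 − 1 ≈ 190.2 → 190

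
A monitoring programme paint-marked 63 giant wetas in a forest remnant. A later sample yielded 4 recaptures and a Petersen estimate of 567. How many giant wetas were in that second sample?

C = 36

From N = M·C/R: C = N·R / M = 567·4 / 63 = 2268 / 63 = 36.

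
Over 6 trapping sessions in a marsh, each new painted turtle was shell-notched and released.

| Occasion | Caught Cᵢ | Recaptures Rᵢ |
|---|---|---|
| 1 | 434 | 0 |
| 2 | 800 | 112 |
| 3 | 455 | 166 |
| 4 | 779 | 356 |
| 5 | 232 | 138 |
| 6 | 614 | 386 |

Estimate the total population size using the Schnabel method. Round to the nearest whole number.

N ≈ 3080

Marked at large before each occasion: Mᵢ = Σⱼ<ᵢ (Cⱼ − Rⱼ) → M1=0, M2=434, M3=1122, M4=1411, M5=1834, M6=1928
Σ MᵢCᵢ = 0·434 + 434·800 + 1122·455 + 1411·779 + 1834·232 + 1928·614 = 0 + 347200 + 510510 + 1099169 + 425488 + 1183792 = 3566159
Σ Rᵢ = 0 + 112 + 166 + 356 + 138 + 386 = 1158
N̂ = 3566159 / 1158 ≈ 3079.6 → 3080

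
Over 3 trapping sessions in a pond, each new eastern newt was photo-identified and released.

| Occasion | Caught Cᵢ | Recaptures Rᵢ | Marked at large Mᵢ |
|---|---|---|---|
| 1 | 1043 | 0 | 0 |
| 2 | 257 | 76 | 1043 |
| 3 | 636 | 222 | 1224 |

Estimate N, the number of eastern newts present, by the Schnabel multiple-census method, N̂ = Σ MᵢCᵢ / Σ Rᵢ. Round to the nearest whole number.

Σ MᵢCᵢ = 0·1043 + 1043·257 + 1224·636 = 0 + 268051 + 778464 = 1046515
Σ Rᵢ = 0 + 76 + 222 = 298
N̂ = 1046515 / 298 ≈ 3511.8 → 3512

N ≈ 3512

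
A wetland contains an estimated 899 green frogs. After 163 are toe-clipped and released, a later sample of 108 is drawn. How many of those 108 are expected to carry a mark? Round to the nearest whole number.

Expected recaptures E[R] = M·C / N.
E[R] = 163 × 108 / 899 = 17604 / 899 ≈ 19.6 → 20

expected recaptures ≈ 20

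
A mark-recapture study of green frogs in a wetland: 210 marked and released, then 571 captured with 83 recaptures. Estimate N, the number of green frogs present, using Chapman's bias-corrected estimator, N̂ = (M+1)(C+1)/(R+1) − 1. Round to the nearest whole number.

N̂ = (210+1)(571+1)/(83+1) − 1 = 211·572/84 − 1
= 120692/84 − 1 ≈ 1436.8 − 1 ≈ 1435.8 → 1436

N ≈ 1436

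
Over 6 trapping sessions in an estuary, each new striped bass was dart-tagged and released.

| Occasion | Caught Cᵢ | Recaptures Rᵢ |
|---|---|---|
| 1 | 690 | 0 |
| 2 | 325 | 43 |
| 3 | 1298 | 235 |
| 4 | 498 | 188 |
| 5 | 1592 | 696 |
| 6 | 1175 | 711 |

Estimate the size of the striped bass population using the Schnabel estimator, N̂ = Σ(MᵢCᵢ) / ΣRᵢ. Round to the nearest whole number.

N ≈ 5361

Marked at large before each occasion: Mᵢ = Σⱼ<ᵢ (Cⱼ − Rⱼ) → M1=0, M2=690, M3=972, M4=2035, M5=2345, M6=3241
Σ MᵢCᵢ = 0·690 + 690·325 + 972·1298 + 2035·498 + 2345·1592 + 3241·1175 = 0 + 224250 + 1261656 + 1013430 + 3733240 + 3808175 = 10040751
Σ Rᵢ = 0 + 43 + 235 + 188 + 696 + 711 = 1873
N̂ = 10040751 / 1873 ≈ 5360.8 → 5361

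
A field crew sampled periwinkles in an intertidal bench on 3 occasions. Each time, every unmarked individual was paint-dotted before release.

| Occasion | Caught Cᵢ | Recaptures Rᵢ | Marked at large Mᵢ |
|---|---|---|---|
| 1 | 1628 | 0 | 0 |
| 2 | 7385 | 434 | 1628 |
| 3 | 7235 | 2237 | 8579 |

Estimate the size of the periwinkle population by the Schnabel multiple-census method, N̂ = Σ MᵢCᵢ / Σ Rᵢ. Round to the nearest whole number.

N ≈ 27,739

Σ MᵢCᵢ = 0·1628 + 1628·7385 + 8579·7235 = 0 + 12022780 + 62069065 = 74091845
Σ Rᵢ = 0 + 434 + 2237 = 2671
N̂ = 74091845 / 2671 ≈ 27739.4 → 27739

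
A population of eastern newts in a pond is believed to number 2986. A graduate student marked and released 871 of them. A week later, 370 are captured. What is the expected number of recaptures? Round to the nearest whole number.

expected recaptures ≈ 108

The marked fraction of the population is 871/2986, so in a sample of 370 expect C·(M/N) marked.
E[R] = 871 × 370 / 2986 = 322270 / 2986 ≈ 107.9 → 108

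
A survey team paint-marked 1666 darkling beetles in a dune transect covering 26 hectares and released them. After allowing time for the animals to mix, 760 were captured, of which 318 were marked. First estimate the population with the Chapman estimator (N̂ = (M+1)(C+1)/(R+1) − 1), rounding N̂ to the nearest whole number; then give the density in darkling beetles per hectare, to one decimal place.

density ≈ 152.9 darkling beetles per hectare

N̂ = 1667·761/319 − 1 = 1268587/319 − 1 ≈ 3975.8 → 3976
Density = N̂ / area = 3976 / 26 ≈ 152.92 → 152.9 per hectare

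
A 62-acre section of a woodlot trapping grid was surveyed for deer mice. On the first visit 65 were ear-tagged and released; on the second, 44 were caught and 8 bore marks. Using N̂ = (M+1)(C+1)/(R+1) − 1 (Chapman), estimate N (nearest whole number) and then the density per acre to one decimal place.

density ≈ 5.3 deer mice per acre

N̂ = 66·45/9 − 1 = 2970/9 − 1 = 329
Density = N̂ / area = 329 / 62 ≈ 5.31 → 5.3 per acre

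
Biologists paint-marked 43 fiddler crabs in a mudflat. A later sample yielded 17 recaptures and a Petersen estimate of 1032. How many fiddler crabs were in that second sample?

From N = M·C/R: C = N·R / M = 1032·17 / 43 = 17544 / 43 = 408.

C = 408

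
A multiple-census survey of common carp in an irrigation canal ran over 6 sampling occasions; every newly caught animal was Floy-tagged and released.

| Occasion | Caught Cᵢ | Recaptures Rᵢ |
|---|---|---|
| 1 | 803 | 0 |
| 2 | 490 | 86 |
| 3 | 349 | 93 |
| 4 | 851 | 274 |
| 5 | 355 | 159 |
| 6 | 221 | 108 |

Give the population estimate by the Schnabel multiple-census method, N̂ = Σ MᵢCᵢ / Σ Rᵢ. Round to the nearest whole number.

Marked at large before each occasion: Mᵢ = Σⱼ<ᵢ (Cⱼ − Rⱼ) → M1=0, M2=803, M3=1207, M4=1463, M5=2040, M6=2236
Σ MᵢCᵢ = 0·803 + 803·490 + 1207·349 + 1463·851 + 2040·355 + 2236·221 = 0 + 393470 + 421243 + 1245013 + 724200 + 494156 = 3278082
Σ Rᵢ = 0 + 86 + 93 + 274 + 159 + 108 = 720
N̂ = 3278082 / 720 ≈ 4552.9 → 4553

N ≈ 4553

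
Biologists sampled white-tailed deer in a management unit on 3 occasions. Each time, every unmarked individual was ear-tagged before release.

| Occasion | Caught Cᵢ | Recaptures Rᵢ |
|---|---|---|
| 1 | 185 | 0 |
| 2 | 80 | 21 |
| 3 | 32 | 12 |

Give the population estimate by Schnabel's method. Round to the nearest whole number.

Marked at large before each occasion: Mᵢ = Σⱼ<ᵢ (Cⱼ − Rⱼ) → M1=0, M2=185, M3=244
Σ MᵢCᵢ = 0·185 + 185·80 + 244·32 = 0 + 14800 + 7808 = 22608
Σ Rᵢ = 0 + 21 + 12 = 33
N̂ = 22608 / 33 ≈ 685.1 → 685

N ≈ 685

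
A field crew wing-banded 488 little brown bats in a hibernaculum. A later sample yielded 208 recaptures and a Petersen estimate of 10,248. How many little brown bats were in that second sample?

From N = M·C/R: C = N·R / M = 10248·208 / 488 = 2131584 / 488 = 4368.

C = 4368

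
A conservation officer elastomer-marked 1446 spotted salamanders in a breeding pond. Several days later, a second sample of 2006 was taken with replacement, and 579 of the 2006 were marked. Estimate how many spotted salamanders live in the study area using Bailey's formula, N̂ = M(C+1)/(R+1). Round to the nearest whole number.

N ≈ 5004

N̂ = 1446·(2006+1)/(579+1) = 1446·2007/580 = 2902122/580 ≈ 5003.7 → 5004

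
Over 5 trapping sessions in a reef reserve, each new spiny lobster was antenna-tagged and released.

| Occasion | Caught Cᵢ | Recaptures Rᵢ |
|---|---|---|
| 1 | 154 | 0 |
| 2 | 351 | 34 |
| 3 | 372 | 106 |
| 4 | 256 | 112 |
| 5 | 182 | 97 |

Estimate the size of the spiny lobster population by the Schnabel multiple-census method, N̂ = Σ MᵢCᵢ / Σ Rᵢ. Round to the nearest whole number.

N ≈ 1657

Marked at large before each occasion: Mᵢ = Σⱼ<ᵢ (Cⱼ − Rⱼ) → M1=0, M2=154, M3=471, M4=737, M5=881
Σ MᵢCᵢ = 0·154 + 154·351 + 471·372 + 737·256 + 881·182 = 0 + 54054 + 175212 + 188672 + 160342 = 578280
Σ Rᵢ = 0 + 34 + 106 + 112 + 97 = 349
N̂ = 578280 / 349 ≈ 1657.0 → 1657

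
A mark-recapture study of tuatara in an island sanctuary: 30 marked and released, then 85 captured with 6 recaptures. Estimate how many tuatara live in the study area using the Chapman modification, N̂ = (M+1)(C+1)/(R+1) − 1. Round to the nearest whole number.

N ≈ 380

N̂ = (30+1)(85+1)/(6+1) − 1 = 31·86/7 − 1
= 2666/7 − 1 ≈ 380.9 − 1 ≈ 379.9 → 380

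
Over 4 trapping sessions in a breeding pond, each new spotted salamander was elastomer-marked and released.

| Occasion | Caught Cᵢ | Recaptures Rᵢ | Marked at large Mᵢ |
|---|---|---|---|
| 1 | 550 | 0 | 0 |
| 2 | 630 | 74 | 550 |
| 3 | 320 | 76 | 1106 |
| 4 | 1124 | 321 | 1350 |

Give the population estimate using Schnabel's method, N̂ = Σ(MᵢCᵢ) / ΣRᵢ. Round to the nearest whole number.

N ≈ 4709

Σ MᵢCᵢ = 0·550 + 550·630 + 1106·320 + 1350·1124 = 0 + 346500 + 353920 + 1517400 = 2217820
Σ Rᵢ = 0 + 74 + 76 + 321 = 471
N̂ = 2217820 / 471 ≈ 4708.7 → 4709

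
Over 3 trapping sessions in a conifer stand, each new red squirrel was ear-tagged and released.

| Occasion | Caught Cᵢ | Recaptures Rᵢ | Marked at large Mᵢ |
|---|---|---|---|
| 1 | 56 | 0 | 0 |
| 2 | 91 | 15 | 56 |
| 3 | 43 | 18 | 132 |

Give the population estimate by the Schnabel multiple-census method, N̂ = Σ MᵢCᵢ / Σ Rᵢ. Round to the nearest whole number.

N ≈ 326

Σ MᵢCᵢ = 0·56 + 56·91 + 132·43 = 0 + 5096 + 5676 = 10772
Σ Rᵢ = 0 + 15 + 18 = 33
N̂ = 10772 / 33 ≈ 326.4 → 326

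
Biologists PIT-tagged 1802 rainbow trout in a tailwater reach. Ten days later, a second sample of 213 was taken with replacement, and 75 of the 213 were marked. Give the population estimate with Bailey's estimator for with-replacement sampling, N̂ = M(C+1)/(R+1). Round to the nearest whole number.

N̂ = 1802·(213+1)/(75+1) = 1802·214/76 = 385628/76 ≈ 5074.1 → 5074

N ≈ 5074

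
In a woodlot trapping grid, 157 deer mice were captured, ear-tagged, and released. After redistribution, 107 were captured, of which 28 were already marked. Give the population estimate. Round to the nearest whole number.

Lincoln-Petersen assumes M/N = R/C, so N = M·C / R.
N = (157 × 107) / 28 = 16799 / 28 ≈ 600.0 → 600

N ≈ 600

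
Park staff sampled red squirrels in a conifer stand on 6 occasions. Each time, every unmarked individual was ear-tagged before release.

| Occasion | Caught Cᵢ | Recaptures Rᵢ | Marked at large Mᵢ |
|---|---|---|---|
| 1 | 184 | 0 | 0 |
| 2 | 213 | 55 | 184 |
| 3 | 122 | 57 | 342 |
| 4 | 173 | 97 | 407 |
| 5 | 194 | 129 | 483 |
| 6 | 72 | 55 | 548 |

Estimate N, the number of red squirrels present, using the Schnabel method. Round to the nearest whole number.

Σ MᵢCᵢ = 0·184 + 184·213 + 342·122 + 407·173 + 483·194 + 548·72 = 0 + 39192 + 41724 + 70411 + 93702 + 39456 = 284485
Σ Rᵢ = 0 + 55 + 57 + 97 + 129 + 55 = 393
N̂ = 284485 / 393 ≈ 723.9 → 724

N ≈ 724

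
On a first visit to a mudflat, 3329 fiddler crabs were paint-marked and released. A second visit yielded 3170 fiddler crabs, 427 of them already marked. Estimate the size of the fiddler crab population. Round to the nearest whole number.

N = (3329 × 3170) / 427 = 10552930 / 427 ≈ 24714.1 → 24714

N ≈ 24,714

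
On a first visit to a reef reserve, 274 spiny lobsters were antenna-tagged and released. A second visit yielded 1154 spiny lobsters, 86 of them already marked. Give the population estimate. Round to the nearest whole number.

The marked fraction in the recapture sample should equal the marked fraction in the population: 86/1154 = 274/N.
N = (274 × 1154) / 86 = 316196 / 86 ≈ 3676.7 → 3677

N ≈ 3677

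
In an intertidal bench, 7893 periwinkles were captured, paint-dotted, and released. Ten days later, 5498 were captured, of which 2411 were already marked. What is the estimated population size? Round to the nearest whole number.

N ≈ 17,999

The marked fraction in the recapture sample should equal the marked fraction in the population: 2411/5498 = 7893/N.
N = (7893 × 5498) / 2411 = 43395714 / 2411 ≈ 17999.1 → 17999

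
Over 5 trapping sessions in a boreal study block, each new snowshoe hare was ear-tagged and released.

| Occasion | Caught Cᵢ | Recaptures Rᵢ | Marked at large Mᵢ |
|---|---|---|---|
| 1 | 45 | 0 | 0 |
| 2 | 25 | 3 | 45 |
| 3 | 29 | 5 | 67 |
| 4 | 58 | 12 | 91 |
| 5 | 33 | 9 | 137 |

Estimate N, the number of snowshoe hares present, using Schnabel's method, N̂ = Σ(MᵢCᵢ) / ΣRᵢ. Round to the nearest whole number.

N ≈ 444

Σ MᵢCᵢ = 0·45 + 45·25 + 67·29 + 91·58 + 137·33 = 0 + 1125 + 1943 + 5278 + 4521 = 12867
Σ Rᵢ = 0 + 3 + 5 + 12 + 9 = 29
N̂ = 12867 / 29 ≈ 443.7 → 444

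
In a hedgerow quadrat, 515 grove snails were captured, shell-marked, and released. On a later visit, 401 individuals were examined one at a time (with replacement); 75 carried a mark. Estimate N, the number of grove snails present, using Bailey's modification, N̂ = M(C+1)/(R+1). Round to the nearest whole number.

N ≈ 2724

N̂ = 515·(401+1)/(75+1) = 515·402/76 = 207030/76 ≈ 2724.1 → 2724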